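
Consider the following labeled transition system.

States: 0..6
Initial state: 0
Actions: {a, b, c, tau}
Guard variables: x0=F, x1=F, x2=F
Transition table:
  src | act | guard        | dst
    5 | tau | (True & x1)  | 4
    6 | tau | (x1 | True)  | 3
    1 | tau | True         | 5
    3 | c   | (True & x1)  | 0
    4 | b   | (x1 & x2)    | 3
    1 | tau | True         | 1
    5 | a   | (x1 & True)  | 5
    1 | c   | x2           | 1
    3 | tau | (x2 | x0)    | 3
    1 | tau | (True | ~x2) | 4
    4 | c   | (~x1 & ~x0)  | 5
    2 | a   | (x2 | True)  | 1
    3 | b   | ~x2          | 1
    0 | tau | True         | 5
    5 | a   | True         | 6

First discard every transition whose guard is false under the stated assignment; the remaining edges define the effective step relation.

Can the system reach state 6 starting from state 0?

Answer: REACHABLE

Trace:
Guard filter leaves 9 enabled edge(s).
Layer 0: {0}
Layer 1: {5}  now seen {0,5}
Layer 2: {6}  now seen {0,5,6}
Layer 3: {3}  now seen {0,3,5,6}
Layer 4: {1}  now seen {0,1,3,5,6}
Layer 5: {4}  now seen {0,1,3,4,5,6}
Reach set: {0,1,3,4,5,6}
witness 6: tau·a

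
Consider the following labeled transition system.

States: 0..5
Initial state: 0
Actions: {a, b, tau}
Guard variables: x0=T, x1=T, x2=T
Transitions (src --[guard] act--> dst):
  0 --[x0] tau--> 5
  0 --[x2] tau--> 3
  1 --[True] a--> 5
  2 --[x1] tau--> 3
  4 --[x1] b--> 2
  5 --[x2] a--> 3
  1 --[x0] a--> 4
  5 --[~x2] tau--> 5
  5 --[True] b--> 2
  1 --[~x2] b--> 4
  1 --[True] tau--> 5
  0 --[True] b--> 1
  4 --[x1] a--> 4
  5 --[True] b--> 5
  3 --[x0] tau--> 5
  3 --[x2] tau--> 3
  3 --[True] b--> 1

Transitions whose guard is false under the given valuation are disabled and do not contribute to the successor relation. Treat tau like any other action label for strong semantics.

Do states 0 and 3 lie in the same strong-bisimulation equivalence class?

Answer: BISIMILAR

Trace:
Compute ~ classes (split until stable):
  π0 = {{0,1,2,3,4,5}}
  π1 = {{0,3},{1},{2},{4,5}}
  π2 = {{0,3},{1},{2},{4},{5}}
stable after 3 split(s): 5 block(s)
class of 0: {0,3}; class of 3: {0,3}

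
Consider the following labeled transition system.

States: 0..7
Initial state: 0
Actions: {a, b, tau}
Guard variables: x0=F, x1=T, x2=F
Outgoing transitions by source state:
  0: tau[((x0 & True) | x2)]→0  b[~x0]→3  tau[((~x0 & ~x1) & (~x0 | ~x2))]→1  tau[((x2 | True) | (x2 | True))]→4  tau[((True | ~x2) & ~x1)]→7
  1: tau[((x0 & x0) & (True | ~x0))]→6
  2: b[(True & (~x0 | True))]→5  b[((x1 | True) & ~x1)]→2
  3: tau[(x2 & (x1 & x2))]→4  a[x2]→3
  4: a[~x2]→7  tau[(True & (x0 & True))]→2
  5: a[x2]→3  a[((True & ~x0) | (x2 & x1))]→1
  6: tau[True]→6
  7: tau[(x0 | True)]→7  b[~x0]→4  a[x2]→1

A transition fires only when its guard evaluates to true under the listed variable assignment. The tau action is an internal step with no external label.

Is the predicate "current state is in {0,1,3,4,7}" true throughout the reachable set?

Answer: INVARIANT HOLDS

Trace:
Safe = {0,1,3,4,7}
Reach set: {0,3,4,7}
  0: ✓
  3: ✓
  4: ✓
  7: ✓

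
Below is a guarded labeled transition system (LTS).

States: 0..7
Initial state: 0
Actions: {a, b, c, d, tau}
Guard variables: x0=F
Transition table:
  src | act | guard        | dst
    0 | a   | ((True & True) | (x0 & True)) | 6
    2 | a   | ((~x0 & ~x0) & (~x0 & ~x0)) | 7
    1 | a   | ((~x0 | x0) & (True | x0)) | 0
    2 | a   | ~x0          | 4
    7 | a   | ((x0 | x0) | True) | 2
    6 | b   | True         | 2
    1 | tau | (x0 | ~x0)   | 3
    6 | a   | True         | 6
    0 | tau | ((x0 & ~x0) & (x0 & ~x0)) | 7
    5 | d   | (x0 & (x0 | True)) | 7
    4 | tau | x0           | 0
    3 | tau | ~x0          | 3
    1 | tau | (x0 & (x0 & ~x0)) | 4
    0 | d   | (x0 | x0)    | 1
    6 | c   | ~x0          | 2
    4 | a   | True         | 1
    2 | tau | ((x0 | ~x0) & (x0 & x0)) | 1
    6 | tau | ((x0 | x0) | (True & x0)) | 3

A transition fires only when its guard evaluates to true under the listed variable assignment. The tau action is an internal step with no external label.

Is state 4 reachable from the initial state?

Answer: REACHABLE

Analysis:
Guard filter leaves 11 enabled edge(s).
L0 = {0}
L1 = {6}  total {0,6}
L2 = {2}  total {0,2,6}
L3 = {4,7}  total {0,2,4,6,7}
L4 = {1}  total {0,1,2,4,6,7}
L5 = {3}  total {0,1,2,3,4,6,7}
Reach set: {0,1,2,3,4,6,7}
witness 4: a·b·a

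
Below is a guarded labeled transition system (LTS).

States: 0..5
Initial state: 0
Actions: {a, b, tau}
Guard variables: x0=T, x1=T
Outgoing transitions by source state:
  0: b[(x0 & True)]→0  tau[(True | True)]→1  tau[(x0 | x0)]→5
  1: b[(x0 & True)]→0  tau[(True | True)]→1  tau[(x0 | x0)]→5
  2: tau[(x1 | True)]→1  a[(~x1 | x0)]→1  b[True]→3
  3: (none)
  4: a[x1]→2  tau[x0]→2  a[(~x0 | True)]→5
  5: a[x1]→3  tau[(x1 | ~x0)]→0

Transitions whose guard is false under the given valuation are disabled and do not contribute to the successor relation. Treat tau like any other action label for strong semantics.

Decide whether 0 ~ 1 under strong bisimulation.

Answer: BISIMILAR

Working:
Refine partition for ~:
  π0 = {{0,1,2,3,4,5}}
  π1 = {{0,1},{2},{3},{4,5}}
  π2 = {{0,1},{2},{3},{4},{5}}
5 equivalence class(es) (converged in 3)
class of 0: {0,1}; class of 1: {0,1}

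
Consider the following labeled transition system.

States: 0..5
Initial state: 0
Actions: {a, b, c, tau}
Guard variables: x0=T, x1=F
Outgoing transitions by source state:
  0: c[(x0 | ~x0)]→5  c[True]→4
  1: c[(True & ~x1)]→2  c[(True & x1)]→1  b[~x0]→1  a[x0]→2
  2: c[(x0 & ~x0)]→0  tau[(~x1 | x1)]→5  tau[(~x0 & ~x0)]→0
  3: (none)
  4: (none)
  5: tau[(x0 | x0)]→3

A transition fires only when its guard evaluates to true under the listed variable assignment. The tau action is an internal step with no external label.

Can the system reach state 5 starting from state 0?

Guard filter leaves 6 enabled edge(s).
L0 = {0}
L1 = {4,5}  cumulative {0,4,5}
L2 = {3}  cumulative {0,3,4,5}
R = {0,3,4,5}
trace reaching 5: c

Answer: REACHABLE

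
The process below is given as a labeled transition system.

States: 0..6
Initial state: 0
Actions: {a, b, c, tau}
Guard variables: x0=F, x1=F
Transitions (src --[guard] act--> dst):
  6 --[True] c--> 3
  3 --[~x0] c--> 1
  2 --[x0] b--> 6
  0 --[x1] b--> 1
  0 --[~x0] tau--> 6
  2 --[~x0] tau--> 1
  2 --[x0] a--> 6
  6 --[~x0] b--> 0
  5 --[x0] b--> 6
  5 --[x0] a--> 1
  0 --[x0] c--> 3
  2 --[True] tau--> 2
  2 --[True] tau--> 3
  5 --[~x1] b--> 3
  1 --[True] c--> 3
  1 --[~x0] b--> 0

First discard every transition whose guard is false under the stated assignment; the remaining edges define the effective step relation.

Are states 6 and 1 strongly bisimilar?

Compute ~ classes (split until stable):
  round 0: {{0,1,2,3,4,5,6}}
  round 1: {{0,2},{1,6},{3},{4},{5}}
  round 2: {{0},{1,6},{2},{3},{4},{5}}
6 equivalence class(es) (converged in 3)
class of 6: {1,6}; class of 1: {1,6}

Answer: BISIMILAR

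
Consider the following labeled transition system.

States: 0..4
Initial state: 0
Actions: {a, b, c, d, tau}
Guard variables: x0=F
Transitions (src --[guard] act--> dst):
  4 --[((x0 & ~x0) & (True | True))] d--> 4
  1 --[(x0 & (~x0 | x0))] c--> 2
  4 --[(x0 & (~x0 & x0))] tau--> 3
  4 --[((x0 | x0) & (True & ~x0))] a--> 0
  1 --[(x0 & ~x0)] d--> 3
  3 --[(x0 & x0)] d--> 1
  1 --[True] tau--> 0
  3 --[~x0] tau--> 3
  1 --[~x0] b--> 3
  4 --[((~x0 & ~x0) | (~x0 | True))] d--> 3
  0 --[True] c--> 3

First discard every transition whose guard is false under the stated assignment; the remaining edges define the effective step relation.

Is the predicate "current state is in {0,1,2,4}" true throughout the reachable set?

Answer: INVARIANT VIOLATED at state 3

Analysis:
Allowed set {0,1,2,4}
Reach set: {0,3}
  0: safe
  3: VIOLATES
counterexample path to 3: c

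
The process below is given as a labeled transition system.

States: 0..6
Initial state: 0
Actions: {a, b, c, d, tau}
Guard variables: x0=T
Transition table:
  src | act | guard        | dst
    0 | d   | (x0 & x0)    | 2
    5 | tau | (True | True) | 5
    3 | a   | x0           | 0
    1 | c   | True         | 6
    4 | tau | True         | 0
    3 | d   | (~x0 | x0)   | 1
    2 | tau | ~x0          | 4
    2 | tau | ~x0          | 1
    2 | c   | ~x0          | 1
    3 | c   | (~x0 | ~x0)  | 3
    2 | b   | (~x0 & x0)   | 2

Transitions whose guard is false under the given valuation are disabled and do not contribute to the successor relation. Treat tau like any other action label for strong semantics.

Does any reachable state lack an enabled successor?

Reachable = {0,2}
  0: d→2  [1 exit(s)]
  2: ∅  [no exit]
Path to 2: d

Answer: DEADLOCK at state 2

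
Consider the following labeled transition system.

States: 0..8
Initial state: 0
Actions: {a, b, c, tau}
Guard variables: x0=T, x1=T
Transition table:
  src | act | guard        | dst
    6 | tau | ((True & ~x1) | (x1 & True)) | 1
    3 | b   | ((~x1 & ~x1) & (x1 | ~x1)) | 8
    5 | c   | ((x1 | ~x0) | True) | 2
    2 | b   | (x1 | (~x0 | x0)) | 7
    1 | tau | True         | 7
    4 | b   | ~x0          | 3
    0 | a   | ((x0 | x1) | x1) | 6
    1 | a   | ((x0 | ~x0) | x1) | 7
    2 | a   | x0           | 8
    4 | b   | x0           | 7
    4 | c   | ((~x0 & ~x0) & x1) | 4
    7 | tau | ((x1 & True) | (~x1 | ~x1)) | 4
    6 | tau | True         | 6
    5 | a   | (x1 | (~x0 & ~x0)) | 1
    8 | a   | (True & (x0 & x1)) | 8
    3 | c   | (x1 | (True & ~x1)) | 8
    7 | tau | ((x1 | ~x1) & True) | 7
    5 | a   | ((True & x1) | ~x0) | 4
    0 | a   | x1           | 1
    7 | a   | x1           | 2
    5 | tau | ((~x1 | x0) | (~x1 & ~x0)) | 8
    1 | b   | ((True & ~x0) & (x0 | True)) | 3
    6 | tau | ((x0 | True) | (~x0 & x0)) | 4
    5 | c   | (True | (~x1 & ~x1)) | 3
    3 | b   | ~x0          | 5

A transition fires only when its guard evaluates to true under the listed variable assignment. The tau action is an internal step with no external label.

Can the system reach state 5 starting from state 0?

Answer: UNREACHABLE

Analysis:
After dropping false guards: 20 live edges.
depth 0: {0}
depth 1: {1,6}  cumulative {0,1,6}
depth 2: {4,7}  cumulative {0,1,4,6,7}
depth 3: {2}  cumulative {0,1,2,4,6,7}
depth 4: {8}  cumulative {0,1,2,4,6,7,8}
R = {0,1,2,4,6,7,8}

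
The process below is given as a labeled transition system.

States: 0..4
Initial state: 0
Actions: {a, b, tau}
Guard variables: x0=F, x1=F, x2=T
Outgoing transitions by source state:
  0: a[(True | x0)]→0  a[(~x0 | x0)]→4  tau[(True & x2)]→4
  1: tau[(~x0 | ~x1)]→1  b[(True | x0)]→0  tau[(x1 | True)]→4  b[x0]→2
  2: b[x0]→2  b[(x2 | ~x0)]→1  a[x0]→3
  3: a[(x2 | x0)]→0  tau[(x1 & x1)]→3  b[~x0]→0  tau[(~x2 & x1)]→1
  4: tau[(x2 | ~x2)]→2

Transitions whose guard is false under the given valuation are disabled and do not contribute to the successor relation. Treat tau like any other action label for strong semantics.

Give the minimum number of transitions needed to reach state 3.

Answer: UNREACHABLE

Trace:
Breadth-first toward 3:
  L0 = {0}
  L1 = {4}
  L2 = {2}
  L3 = {1}
3 never appears.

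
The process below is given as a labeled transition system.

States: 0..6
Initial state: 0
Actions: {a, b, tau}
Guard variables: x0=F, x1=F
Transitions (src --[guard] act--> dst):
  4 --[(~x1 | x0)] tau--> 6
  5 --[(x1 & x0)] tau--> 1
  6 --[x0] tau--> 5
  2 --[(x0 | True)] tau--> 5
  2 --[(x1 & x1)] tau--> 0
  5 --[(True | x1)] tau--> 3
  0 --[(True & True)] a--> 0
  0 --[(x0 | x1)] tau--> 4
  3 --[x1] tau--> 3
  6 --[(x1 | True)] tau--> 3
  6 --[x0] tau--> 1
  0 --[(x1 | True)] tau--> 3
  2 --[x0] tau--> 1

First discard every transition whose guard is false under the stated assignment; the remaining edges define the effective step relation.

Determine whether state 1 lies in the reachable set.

After dropping false guards: 6 live edges.
Layer 0: {0}
Layer 1: {3}  total {0,3}
Reach set: {0,3}

Answer: UNREACHABLE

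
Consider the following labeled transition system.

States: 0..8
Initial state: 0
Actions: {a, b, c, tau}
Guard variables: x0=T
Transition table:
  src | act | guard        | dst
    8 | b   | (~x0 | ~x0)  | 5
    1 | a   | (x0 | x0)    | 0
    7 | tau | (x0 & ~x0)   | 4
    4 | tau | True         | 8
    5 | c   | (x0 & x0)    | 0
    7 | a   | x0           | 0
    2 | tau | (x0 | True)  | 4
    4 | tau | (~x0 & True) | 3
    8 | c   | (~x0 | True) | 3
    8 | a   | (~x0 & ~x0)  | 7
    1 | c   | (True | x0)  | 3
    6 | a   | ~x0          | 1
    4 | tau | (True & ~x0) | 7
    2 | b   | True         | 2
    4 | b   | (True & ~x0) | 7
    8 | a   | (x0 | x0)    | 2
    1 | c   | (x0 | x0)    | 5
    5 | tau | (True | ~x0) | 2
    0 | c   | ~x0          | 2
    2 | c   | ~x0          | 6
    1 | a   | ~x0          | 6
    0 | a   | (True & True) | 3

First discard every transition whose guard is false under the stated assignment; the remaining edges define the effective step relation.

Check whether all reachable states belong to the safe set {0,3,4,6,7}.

Inv-set: {0,3,4,6,7}
R = {0,3}
  0: ✓
  3: ✓

Answer: INVARIANT HOLDS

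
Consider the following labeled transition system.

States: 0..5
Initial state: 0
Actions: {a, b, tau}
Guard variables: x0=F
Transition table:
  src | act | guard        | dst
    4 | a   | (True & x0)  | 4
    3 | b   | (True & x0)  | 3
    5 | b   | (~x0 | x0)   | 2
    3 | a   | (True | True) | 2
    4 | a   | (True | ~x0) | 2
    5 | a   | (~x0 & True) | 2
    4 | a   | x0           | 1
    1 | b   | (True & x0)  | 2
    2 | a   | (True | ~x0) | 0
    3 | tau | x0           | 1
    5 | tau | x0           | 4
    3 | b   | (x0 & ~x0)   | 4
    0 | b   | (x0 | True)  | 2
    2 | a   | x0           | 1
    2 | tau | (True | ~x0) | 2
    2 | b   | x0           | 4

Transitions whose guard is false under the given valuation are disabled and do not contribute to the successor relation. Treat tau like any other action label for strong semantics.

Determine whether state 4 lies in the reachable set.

Answer: UNREACHABLE

Trace:
7 transition(s) survive guard evaluation.
L0 = {0}
L1 = {2}  total {0,2}
Reachable = {0,2}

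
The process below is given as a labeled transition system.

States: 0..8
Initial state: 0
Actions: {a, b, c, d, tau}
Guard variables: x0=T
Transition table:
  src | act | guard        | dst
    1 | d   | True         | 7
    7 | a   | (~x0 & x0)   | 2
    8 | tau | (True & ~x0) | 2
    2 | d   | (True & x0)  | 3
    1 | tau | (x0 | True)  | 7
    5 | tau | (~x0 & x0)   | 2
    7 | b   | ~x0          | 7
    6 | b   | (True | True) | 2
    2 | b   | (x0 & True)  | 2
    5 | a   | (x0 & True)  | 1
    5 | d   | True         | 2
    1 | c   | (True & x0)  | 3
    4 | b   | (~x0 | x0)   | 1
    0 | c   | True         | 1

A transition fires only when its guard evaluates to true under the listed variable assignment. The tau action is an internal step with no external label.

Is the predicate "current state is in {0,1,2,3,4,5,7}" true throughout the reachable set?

Safe = {0,1,2,3,4,5,7}
Reachable = {0,1,3,7}
  0: safe
  1: safe
  3: safe
  7: safe

Answer: INVARIANT HOLDS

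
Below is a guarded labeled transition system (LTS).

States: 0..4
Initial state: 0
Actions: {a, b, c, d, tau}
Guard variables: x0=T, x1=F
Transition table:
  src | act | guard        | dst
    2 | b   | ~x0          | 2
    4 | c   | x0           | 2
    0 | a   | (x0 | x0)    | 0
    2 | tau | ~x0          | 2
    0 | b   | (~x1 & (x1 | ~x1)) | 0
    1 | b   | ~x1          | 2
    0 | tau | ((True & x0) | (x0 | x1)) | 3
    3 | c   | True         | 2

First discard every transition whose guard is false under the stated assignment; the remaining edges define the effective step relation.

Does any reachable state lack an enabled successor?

R = {0,2,3}
  0: a→0  b→0  tau→3  [3 exit(s)]
  2: ∅  [deadlock]
  3: c→2  [1 exit(s)]
trace reaching 2: tau·c

Answer: DEADLOCK at state 2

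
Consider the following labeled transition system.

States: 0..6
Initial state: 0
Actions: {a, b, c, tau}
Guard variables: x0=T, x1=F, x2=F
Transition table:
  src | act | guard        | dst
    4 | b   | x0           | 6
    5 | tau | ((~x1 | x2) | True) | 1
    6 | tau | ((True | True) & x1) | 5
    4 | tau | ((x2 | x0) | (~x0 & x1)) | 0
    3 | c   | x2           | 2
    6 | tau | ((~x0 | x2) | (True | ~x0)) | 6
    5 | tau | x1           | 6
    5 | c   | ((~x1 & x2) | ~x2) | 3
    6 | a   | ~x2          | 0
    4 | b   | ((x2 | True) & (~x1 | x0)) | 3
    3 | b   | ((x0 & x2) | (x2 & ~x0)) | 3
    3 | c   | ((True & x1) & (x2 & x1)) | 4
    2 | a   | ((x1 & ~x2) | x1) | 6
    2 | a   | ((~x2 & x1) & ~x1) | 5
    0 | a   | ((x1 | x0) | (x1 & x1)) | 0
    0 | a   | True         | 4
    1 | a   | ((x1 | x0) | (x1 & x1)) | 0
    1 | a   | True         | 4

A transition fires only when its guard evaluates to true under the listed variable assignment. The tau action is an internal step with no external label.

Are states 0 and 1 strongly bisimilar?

Answer: BISIMILAR

Analysis:
Refine partition for ~:
  P[0] = {{0,1,2,3,4,5,6}}
  P[1] = {{0,1},{2,3},{4},{5},{6}}
Fixed point at round 2; 5 class(es).
0∈{0,1}, 1∈{0,1}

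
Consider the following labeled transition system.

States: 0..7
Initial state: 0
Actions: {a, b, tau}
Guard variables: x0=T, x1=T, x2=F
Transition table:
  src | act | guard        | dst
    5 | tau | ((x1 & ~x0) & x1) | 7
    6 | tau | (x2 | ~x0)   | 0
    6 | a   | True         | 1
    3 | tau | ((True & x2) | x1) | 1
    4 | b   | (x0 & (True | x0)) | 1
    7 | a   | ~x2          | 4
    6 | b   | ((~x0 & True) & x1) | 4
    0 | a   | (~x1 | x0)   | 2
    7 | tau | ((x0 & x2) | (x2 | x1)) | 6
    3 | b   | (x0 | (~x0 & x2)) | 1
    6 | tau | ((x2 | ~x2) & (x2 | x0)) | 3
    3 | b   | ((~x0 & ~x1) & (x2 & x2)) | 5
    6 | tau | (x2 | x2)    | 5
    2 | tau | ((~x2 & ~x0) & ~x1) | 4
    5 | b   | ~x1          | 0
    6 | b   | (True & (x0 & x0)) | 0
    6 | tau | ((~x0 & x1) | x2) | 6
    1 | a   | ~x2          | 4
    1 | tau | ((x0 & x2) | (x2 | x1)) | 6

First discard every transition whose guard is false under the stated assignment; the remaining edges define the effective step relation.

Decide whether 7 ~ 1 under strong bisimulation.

Refine partition for ~:
  round 0: {{0,1,2,3,4,5,6,7}}
  round 1: {{0},{1,7},{2,5},{3},{4},{6}}
6 equivalence class(es) (converged in 2)
[7]={1,7}  [1]={1,7}

Answer: BISIMILAR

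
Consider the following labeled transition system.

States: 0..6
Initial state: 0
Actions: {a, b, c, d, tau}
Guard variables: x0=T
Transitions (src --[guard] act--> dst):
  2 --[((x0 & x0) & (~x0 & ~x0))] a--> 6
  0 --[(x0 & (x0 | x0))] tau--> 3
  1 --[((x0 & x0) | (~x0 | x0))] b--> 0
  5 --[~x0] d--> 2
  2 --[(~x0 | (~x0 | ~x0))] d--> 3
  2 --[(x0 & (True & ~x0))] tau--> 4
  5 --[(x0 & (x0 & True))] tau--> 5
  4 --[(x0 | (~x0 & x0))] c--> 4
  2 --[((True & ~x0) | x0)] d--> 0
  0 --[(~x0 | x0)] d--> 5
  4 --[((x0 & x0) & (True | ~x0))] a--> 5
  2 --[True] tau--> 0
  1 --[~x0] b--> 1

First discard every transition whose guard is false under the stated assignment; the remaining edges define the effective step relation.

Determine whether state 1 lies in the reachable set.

Answer: UNREACHABLE

Analysis:
8 transition(s) survive guard evaluation.
Layer 0: {0}
Layer 1: {3,5}  now seen {0,3,5}
Reachable = {0,3,5}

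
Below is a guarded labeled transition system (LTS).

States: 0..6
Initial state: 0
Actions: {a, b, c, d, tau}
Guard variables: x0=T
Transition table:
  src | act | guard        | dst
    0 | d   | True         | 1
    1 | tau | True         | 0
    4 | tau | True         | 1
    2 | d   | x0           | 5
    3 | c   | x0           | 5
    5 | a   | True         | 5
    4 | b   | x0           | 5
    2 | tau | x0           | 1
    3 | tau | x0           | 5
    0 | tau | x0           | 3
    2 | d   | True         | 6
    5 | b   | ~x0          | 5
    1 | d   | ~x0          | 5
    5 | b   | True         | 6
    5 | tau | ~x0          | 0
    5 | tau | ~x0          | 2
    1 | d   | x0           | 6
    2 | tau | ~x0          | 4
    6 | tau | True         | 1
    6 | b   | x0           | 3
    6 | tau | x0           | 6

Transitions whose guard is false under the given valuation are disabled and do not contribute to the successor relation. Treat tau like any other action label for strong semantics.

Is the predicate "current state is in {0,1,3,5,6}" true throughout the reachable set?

Answer: INVARIANT HOLDS

Analysis:
Safe = {0,1,3,5,6}
Reach set: {0,1,3,5,6}
  0: safe
  1: safe
  3: safe
  5: safe
  6: safe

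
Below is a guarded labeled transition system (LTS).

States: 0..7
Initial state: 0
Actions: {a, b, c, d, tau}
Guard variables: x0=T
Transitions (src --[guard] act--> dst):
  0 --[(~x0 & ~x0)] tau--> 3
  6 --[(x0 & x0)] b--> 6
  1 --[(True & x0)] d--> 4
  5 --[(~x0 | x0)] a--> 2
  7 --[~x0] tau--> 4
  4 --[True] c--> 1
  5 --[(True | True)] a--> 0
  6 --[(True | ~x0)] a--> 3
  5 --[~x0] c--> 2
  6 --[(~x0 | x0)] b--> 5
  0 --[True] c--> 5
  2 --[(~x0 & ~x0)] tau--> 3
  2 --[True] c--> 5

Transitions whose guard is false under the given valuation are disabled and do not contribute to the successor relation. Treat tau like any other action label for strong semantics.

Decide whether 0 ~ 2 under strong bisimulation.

Answer: BISIMILAR

Working:
Refine partition for ~:
  round 0: {{0,1,2,3,4,5,6,7}}
  round 1: {{0,2,4},{1},{3,7},{5},{6}}
  round 2: {{0,2},{1},{3,7},{4},{5},{6}}
stable after 3 split(s): 6 block(s)
class of 0: {0,2}; class of 2: {0,2}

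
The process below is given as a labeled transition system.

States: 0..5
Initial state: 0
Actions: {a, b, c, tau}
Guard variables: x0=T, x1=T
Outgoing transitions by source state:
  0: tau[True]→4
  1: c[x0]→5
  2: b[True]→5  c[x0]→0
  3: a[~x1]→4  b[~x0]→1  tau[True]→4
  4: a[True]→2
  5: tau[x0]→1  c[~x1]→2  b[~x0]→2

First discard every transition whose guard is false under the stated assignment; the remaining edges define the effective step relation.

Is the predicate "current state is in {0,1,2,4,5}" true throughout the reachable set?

Inv-set: {0,1,2,4,5}
Reachable = {0,1,2,4,5}
  0: ✓
  1: ✓
  2: ✓
  4: ✓
  5: ✓

Answer: INVARIANT HOLDS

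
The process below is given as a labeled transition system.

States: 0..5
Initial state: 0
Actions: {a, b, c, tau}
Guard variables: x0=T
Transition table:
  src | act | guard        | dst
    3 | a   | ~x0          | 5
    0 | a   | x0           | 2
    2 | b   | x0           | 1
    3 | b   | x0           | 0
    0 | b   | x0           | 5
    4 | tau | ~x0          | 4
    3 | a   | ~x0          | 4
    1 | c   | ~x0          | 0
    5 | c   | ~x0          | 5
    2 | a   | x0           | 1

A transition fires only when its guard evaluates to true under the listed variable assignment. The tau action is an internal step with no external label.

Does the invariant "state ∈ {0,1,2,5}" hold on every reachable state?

Answer: INVARIANT HOLDS

Trace:
Inv-set: {0,1,2,5}
Reachable = {0,1,2,5}
  0: ✓
  1: ✓
  2: ✓
  5: ✓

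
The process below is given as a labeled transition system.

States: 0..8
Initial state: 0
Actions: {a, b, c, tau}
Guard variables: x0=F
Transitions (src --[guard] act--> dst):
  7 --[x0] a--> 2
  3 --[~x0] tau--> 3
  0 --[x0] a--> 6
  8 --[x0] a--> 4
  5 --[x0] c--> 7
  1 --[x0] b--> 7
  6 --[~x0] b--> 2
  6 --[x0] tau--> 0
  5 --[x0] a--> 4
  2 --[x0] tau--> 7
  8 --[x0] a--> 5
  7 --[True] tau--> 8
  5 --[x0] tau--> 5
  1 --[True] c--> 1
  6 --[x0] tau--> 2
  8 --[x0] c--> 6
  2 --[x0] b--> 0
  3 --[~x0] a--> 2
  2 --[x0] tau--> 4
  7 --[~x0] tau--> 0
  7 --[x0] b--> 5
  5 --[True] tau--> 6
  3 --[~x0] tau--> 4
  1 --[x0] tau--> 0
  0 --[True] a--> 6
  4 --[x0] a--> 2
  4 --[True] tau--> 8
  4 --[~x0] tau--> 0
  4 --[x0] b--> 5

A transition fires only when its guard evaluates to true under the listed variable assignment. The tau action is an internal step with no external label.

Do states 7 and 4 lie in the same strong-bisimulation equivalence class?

Bisimulation quotient by refinement:
  P[0] = {{0,1,2,3,4,5,6,7,8}}
  P[1] = {{0},{1},{2,8},{3},{4,5,7},{6}}
  P[2] = {{0},{1},{2,8},{3},{4,7},{5},{6}}
stable after 3 split(s): 7 block(s)
7∈{4,7}, 4∈{4,7}

Answer: BISIMILAR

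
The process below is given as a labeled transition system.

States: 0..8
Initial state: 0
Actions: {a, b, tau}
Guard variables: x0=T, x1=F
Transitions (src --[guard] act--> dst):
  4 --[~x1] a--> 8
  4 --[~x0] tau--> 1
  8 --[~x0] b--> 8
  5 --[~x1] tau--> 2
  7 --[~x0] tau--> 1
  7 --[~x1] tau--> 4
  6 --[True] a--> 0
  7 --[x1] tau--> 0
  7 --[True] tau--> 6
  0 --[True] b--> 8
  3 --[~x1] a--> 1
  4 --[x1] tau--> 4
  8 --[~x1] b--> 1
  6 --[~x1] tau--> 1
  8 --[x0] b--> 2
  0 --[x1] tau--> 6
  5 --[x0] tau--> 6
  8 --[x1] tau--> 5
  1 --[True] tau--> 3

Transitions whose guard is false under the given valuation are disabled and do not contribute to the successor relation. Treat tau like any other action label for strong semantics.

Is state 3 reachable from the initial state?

Answer: REACHABLE

Trace:
12 transition(s) survive guard evaluation.
L0 = {0}
L1 = {8}  now seen {0,8}
L2 = {1,2}  now seen {0,1,2,8}
L3 = {3}  now seen {0,1,2,3,8}
Reachable = {0,1,2,3,8}
Path to 3: b·b·tau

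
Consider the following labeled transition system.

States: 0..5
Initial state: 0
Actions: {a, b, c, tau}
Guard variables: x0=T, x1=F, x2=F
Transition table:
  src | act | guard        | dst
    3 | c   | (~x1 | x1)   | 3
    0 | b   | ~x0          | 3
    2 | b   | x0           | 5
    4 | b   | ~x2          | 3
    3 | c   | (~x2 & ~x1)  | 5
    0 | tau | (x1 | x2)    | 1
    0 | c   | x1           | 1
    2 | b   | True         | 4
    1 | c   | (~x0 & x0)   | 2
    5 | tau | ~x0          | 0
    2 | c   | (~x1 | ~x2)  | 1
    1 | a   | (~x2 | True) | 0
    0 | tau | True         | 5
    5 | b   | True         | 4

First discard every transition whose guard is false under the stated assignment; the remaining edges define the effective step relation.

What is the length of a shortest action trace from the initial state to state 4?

Answer: 2

Analysis:
Layered search for 4:
  depth 0: {0}
  depth 1: {5}
  depth 2: {4}
depth(4)=2, e.g. tau·b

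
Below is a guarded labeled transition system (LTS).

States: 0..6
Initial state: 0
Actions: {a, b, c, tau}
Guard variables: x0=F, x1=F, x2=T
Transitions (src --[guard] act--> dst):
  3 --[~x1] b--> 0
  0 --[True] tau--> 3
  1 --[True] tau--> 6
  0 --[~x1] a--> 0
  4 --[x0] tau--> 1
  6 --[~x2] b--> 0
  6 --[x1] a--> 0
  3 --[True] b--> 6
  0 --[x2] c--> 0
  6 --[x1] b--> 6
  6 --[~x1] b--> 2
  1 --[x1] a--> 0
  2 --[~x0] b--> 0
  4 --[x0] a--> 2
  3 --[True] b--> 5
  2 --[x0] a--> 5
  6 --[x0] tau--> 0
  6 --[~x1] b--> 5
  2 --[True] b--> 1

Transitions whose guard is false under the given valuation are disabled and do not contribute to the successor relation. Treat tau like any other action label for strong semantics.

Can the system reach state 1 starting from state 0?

Answer: REACHABLE

Trace:
11 transition(s) survive guard evaluation.
L0 = {0}
L1 = {3}  cumulative {0,3}
L2 = {5,6}  cumulative {0,3,5,6}
L3 = {2}  cumulative {0,2,3,5,6}
L4 = {1}  cumulative {0,1,2,3,5,6}
R = {0,1,2,3,5,6}
Path to 1: tau·b·b·b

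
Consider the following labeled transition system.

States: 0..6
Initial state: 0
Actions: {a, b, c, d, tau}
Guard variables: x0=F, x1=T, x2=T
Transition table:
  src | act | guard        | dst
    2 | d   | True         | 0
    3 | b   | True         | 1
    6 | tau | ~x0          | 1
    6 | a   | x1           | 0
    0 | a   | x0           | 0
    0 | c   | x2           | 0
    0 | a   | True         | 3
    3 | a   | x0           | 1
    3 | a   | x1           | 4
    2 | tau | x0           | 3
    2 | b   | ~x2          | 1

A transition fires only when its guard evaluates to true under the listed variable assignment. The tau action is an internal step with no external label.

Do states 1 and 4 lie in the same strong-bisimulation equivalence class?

Compute ~ classes (split until stable):
  round 0: {{0,1,2,3,4,5,6}}
  round 1: {{0},{1,4,5},{2},{3},{6}}
stable after 2 split(s): 5 block(s)
class of 1: {1,4,5}; class of 4: {1,4,5}

Answer: BISIMILAR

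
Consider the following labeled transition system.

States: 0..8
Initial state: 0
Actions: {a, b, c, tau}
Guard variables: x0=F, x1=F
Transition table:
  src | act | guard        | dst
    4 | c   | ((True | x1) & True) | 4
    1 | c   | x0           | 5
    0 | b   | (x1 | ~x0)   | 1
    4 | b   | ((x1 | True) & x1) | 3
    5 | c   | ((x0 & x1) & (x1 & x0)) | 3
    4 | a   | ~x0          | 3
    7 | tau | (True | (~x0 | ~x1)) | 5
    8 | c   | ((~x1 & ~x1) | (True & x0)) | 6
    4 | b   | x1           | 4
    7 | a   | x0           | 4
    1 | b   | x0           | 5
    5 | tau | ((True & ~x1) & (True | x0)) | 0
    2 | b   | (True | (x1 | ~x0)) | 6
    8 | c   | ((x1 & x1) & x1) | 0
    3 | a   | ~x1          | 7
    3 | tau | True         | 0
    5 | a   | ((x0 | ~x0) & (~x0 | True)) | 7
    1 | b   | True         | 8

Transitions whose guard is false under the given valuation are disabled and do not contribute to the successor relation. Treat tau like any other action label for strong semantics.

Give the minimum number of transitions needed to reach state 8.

Breadth-first toward 8:
  Layer 0: {0}
  Layer 1: {1}
  Layer 2: {8}
first hit 8 at d=2 via b·b

Answer: 2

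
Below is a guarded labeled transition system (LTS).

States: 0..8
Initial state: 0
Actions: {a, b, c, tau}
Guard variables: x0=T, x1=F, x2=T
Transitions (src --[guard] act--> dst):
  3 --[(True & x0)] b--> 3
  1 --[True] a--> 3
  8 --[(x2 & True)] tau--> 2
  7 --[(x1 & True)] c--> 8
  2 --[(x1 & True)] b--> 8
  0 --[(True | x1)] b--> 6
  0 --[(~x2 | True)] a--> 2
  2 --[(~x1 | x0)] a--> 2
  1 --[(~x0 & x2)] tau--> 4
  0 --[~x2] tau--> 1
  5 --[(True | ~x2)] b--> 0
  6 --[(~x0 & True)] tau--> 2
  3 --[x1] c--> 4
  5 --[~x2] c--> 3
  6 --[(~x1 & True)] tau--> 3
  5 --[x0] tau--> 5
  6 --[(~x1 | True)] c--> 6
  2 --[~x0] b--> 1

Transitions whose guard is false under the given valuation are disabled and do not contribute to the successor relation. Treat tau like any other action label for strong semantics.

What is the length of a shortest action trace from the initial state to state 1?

Answer: UNREACHABLE

Working:
BFS to 1:
  depth 0: {0}
  depth 1: {2,6}
  depth 2: {3}
1 never appears.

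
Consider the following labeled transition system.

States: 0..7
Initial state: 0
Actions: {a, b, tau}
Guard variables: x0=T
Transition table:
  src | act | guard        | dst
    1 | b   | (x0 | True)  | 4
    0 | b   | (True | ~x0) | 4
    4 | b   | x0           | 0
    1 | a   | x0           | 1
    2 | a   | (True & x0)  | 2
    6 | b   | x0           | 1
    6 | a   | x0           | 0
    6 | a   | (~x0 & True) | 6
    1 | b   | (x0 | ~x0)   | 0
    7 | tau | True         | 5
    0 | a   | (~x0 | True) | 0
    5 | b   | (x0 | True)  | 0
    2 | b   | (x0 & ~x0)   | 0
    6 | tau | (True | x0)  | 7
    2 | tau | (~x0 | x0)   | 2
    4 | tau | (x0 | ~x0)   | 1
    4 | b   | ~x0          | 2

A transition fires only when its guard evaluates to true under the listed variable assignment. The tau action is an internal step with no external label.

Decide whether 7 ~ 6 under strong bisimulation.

Answer: NOT BISIMILAR

Working:
Bisimulation quotient by refinement:
  round 0: {{0,1,2,3,4,5,6,7}}
  round 1: {{0,1},{2},{3},{4},{5},{6},{7}}
  round 2: {{0},{1},{2},{3},{4},{5},{6},{7}}
stable after 3 split(s): 8 block(s)
class of 7: {7}; class of 6: {6}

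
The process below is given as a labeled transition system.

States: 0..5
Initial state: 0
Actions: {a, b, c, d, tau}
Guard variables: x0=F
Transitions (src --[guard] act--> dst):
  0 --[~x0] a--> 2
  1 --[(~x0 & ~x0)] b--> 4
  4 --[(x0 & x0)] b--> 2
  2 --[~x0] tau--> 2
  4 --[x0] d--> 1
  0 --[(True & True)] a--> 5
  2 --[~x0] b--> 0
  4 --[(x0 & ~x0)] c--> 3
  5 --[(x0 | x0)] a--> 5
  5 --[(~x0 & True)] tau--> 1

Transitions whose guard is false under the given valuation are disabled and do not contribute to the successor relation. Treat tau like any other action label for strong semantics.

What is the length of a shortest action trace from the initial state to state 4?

Answer: 3

Working:
BFS to 4:
  L0 = {0}
  L1 = {2,5}
  L2 = {1}
  L3 = {4}
depth(4)=3, e.g. a·tau·b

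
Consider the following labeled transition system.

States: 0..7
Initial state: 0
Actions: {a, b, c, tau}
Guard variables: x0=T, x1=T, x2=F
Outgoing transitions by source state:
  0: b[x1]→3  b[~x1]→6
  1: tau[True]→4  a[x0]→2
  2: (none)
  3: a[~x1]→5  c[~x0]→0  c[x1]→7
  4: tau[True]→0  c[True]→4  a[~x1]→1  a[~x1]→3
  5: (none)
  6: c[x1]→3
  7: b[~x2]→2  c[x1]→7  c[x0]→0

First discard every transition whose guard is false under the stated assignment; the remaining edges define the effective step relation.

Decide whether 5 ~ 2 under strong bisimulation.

Refine partition for ~:
  π0 = {{0,1,2,3,4,5,6,7}}
  π1 = {{0},{1},{2,5},{3,6},{4},{7}}
  π2 = {{0},{1},{2,5},{3},{4},{6},{7}}
7 equivalence class(es) (converged in 3)
5∈{2,5}, 2∈{2,5}

Answer: BISIMILAR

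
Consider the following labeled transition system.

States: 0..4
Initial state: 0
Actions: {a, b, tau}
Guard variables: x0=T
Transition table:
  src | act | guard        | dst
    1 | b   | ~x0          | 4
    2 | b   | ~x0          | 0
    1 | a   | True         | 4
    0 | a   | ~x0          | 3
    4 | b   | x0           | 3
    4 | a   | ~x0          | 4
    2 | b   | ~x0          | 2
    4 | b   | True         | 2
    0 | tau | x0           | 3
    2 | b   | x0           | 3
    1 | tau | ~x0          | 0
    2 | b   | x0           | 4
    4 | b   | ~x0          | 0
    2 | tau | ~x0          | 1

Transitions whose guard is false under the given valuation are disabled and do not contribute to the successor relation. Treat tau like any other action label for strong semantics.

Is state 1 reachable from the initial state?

Answer: UNREACHABLE

Trace:
Guard filter leaves 6 enabled edge(s).
Layer 0: {0}
Layer 1: {3}  now seen {0,3}
R = {0,3}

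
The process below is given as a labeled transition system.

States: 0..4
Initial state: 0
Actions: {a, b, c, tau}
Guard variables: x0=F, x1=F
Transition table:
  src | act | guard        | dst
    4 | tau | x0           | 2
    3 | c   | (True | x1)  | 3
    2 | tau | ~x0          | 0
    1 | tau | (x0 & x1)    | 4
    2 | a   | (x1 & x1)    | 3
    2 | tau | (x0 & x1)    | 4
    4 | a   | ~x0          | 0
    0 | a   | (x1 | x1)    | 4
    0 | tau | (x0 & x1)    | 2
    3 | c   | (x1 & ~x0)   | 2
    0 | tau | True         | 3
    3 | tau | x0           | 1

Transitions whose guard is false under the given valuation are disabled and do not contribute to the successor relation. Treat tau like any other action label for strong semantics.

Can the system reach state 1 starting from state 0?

Answer: UNREACHABLE

Analysis:
After dropping false guards: 4 live edges.
Layer 0: {0}
Layer 1: {3}  cumulative {0,3}
Reach set: {0,3}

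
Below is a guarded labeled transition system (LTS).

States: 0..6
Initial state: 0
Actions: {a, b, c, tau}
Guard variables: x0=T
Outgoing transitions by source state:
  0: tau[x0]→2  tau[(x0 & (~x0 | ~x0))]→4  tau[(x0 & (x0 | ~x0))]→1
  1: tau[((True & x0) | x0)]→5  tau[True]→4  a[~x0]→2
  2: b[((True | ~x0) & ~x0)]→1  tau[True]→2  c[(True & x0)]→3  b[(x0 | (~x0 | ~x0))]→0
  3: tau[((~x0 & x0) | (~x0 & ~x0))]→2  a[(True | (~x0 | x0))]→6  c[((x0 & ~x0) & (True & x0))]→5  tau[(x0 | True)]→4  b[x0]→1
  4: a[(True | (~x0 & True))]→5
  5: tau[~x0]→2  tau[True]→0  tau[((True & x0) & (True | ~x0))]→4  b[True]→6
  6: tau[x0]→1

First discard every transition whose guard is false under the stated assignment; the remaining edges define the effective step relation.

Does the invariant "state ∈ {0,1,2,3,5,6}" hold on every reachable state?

Answer: INVARIANT VIOLATED at state 4

Analysis:
Inv-set: {0,1,2,3,5,6}
R = {0,1,2,3,4,5,6}
  0: ✓
  1: ✓
  2: ✓
  3: ✓
  4: VIOLATES
  5: ✓
  6: ✓
reach 4 via tau·tau — violates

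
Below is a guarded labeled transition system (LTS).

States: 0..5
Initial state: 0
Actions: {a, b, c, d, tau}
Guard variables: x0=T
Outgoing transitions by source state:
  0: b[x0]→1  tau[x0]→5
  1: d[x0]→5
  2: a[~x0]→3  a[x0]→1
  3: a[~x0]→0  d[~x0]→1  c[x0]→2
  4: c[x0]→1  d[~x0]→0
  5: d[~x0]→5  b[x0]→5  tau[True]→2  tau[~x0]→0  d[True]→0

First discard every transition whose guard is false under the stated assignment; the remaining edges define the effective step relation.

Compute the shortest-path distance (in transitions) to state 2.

BFS to 2:
  Layer 0: {0}
  Layer 1: {1,5}
  Layer 2: {2}
first hit 2 at d=2 via tau·tau

Answer: 2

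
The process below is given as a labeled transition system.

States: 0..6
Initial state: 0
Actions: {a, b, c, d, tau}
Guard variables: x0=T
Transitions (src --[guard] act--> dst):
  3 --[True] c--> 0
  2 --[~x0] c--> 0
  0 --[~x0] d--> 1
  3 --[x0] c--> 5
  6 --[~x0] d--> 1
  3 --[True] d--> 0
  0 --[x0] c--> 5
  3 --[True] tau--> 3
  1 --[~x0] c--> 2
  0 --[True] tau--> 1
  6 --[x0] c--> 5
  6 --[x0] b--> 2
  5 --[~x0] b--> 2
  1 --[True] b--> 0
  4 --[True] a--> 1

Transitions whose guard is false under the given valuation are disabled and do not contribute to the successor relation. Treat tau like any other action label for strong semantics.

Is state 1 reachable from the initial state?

Answer: REACHABLE

Working:
Guard filter leaves 10 enabled edge(s).
depth 0: {0}
depth 1: {1,5}  total {0,1,5}
Reachable = {0,1,5}
witness 1: tau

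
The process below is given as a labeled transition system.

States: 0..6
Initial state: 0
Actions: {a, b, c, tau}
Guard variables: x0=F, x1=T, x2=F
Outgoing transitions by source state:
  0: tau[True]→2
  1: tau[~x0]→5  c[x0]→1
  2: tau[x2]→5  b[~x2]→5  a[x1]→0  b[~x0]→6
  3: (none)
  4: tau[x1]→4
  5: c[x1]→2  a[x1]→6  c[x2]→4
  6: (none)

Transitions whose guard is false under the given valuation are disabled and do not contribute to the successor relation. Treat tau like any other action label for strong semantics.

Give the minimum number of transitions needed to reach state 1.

Layered search for 1:
  depth 0: {0}
  depth 1: {2}
  depth 2: {5,6}
1 never appears.

Answer: UNREACHABLE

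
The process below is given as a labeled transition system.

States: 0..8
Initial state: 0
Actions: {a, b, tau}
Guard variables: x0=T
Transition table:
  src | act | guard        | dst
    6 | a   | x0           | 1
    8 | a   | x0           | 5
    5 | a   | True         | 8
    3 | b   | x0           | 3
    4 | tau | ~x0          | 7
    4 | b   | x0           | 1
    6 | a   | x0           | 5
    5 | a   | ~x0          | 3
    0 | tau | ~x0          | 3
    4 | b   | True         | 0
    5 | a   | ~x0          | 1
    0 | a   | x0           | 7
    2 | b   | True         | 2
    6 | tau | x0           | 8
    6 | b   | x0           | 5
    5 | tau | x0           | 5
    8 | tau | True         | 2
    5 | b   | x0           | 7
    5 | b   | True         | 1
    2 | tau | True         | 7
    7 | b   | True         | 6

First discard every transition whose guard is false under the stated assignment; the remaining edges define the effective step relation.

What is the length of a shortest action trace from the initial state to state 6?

Answer: 2

Trace:
BFS to 6:
  Layer 0: {0}
  Layer 1: {7}
  Layer 2: {6}
6 enters at depth 2; path a·b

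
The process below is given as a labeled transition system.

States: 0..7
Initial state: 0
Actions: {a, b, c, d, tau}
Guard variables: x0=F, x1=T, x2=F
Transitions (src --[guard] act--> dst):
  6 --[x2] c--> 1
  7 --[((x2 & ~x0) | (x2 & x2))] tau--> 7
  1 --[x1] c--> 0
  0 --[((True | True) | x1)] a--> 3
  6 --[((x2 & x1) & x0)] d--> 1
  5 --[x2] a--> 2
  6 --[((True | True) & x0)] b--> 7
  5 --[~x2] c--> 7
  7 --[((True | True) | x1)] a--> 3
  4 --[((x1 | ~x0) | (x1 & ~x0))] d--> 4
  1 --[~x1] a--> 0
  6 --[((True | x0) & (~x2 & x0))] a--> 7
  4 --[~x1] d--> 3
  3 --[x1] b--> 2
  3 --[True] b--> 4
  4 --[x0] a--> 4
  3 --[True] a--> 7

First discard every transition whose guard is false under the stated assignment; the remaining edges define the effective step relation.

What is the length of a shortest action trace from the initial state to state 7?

Breadth-first toward 7:
  L0 = {0}
  L1 = {3}
  L2 = {2,4,7}
depth(7)=2, e.g. a·a

Answer: 2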